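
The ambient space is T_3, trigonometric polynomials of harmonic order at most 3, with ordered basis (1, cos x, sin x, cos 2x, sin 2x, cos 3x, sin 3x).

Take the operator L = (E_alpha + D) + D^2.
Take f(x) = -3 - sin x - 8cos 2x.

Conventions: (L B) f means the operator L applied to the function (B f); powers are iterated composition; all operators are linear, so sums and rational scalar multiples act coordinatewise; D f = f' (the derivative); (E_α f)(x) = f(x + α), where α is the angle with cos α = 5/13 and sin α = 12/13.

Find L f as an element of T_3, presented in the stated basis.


E_alpha f = -3 - (12/13)cos x - (5/13)sin x + (952/169)cos 2x + (960/169)sin 2x
D f = -cos x + 16sin 2x
(E_alpha + D) f = -3 - (25/13)cos x - (5/13)sin x + (952/169)cos 2x + (3664/169)sin 2x
D f = -cos x + 16sin 2x
D D f = sin x + 32cos 2x
((E_alpha + D) + D^2) f = -3 - (25/13)cos x + (8/13)sin x + (6360/169)cos 2x + (3664/169)sin 2x

the result is g(x) = -3 - (25/13)cos x + (8/13)sin x + (6360/169)cos 2x + (3664/169)sin 2x


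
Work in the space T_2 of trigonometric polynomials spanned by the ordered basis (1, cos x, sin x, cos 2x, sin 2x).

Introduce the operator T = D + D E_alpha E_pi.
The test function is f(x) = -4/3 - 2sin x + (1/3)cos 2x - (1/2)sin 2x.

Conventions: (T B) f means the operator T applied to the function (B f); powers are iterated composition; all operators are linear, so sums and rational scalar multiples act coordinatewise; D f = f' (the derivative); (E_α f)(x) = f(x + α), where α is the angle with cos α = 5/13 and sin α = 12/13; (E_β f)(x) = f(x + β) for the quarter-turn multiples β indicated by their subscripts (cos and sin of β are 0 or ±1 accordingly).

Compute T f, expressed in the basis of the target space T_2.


the result is g(x) = -(16/13)cos x - (24/13)sin x - (10/13)cos 2x + (20/39)sin 2x

D f = -2cos x - cos 2x - (2/3)sin 2x
E_pi f = -4/3 + 2sin x + (1/3)cos 2x - (1/2)sin 2x
E_alpha E_pi f = -4/3 + (24/13)cos x + (10/13)sin x - (23/39)cos 2x + (3/26)sin 2x
D E_alpha E_pi f = (10/13)cos x - (24/13)sin x + (3/13)cos 2x + (46/39)sin 2x
(D + D E_alpha E_pi) f = -(16/13)cos x - (24/13)sin x - (10/13)cos 2x + (20/39)sin 2x


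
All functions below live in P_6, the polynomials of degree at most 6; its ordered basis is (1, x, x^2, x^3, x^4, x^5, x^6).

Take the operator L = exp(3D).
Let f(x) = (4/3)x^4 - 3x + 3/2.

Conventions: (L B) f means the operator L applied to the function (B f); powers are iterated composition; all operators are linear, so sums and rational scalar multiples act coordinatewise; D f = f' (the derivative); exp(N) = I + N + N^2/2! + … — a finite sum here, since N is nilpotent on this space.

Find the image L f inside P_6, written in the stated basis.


order-1 term: 16x^3 - 9
order-2 term: 72x^2
order-3 term: 144x
order-4 term: 108
the series for exp(3D) f terminates at order 4
exp(3D) f = (4/3)x^4 + 16x^3 + 72x^2 + 141x + 201/2

the result is g(x) = (4/3)x^4 + 16x^3 + 72x^2 + 141x + 201/2


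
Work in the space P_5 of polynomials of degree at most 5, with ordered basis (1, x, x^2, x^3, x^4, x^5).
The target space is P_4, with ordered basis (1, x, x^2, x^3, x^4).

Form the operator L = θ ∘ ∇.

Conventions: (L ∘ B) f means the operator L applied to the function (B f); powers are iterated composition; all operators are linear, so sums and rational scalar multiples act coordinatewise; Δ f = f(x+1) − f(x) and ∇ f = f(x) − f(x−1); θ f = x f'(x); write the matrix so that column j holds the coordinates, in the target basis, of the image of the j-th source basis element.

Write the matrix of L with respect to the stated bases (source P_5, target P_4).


image of 1: 0
image of x: 0
image of x^2: 2x
image of x^3: 6x^2 - 3x
image of x^4: 12x^3 - 12x^2 + 4x
image of x^5: 20x^4 - 30x^3 + 20x^2 - 5x
each image's coordinates form column j of the matrix

the matrix is [[0, 0, 0, 0, 0, 0]; [0, 0, 2, -3, 4, -5]; [0, 0, 0, 6, -12, 20]; [0, 0, 0, 0, 12, -30]; [0, 0, 0, 0, 0, 20]] (rows listed top to bottom)


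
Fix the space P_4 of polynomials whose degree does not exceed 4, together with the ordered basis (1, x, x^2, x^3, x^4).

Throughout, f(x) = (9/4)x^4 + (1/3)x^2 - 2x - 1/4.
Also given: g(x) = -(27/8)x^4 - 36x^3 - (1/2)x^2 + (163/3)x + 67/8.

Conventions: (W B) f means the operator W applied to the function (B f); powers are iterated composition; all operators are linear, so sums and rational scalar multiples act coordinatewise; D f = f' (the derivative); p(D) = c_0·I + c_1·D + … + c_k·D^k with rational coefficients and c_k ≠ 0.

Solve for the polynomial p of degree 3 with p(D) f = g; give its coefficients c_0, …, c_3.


D^0 f = (9/4)x^4 + (1/3)x^2 - 2x - 1/4
D^1 f = 9x^3 + (2/3)x - 2
D^2 f = 27x^2 + 2/3
D^3 f = 54x
matching coefficients of g against c_0 f + c_1 Df + … from the top degree down determines the c_i
solution: c_0 = -3/2, c_1 = -4, c_2 = 0, c_3 = 1

p(D) = -(3/2)·I − 4·D + D^3, i.e. c_0 = -3/2, c_1 = -4, c_2 = 0, c_3 = 1


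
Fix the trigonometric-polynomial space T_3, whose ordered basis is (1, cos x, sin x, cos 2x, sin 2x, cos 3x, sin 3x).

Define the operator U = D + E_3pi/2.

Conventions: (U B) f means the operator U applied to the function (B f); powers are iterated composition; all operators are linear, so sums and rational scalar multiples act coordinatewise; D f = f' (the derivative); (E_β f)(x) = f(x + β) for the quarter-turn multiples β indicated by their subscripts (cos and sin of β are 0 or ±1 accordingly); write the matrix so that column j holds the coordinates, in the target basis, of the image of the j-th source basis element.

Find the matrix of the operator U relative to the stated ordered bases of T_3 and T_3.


image of 1: 1
image of cos x: 0
image of sin x: 0
image of cos 2x: -cos 2x - 2sin 2x
image of sin 2x: 2cos 2x - sin 2x
image of cos 3x: -4sin 3x
image of sin 3x: 4cos 3x
each image's coordinates form column j of the matrix

the matrix is [[1, 0, 0, 0, 0, 0, 0]; [0, 0, 0, 0, 0, 0, 0]; [0, 0, 0, 0, 0, 0, 0]; [0, 0, 0, -1, 2, 0, 0]; [0, 0, 0, -2, -1, 0, 0]; [0, 0, 0, 0, 0, 0, 4]; [0, 0, 0, 0, 0, -4, 0]] (rows listed top to bottom)


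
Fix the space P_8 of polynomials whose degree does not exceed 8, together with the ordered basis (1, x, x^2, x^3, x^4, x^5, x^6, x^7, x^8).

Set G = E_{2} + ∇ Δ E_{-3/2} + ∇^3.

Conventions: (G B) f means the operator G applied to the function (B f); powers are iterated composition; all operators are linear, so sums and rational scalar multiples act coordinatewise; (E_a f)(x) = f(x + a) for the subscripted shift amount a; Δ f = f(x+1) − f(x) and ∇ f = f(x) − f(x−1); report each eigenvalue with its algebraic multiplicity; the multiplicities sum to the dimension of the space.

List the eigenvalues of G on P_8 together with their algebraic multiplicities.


image of 1: 1
image of x: x + 2
image of x^2: x^2 + 4x + 6
image of x^3: x^3 + 6x^2 + 18x + 5
image of x^4: x^4 + 8x^3 + 36x^2 + 20x + 9
image of x^5: x^5 + 10x^4 + 60x^3 + 50x^2 + 45x + 199/2
image of x^6: x^6 + 12x^5 + 90x^4 + 100x^3 + 135x^2 + 597x - 2037/8
image of x^7: x^7 + 14x^6 + 126x^5 + 175x^4 + 315x^3 + (4179/2)x^2 - (14259/8)x + 21725/16
image of x^8: x^8 + 16x^7 + 168x^6 + 280x^5 + 630x^4 + 5572x^3 - (14259/2)x^2 + (21725/2)x - 32523/8
the matrix is upper triangular; its diagonal is (1, 1, 1, 1, 1, 1, 1, 1, 1)
for a triangular matrix the eigenvalues are the diagonal entries, with algebraic multiplicity their repetition count

λ = 1 (multiplicity 9)


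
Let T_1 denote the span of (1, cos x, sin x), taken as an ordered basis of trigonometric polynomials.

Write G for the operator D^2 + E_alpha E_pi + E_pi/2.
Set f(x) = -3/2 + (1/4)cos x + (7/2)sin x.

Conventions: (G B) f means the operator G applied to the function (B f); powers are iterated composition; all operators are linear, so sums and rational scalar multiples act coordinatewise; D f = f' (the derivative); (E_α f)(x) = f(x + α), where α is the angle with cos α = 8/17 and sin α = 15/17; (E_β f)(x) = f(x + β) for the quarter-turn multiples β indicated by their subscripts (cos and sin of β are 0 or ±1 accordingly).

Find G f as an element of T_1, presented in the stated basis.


g(x) = -3 + (3/68)cos x - (88/17)sin x

D f = (7/2)cos x - (1/4)sin x
D D f = -(1/4)cos x - (7/2)sin x
E_pi f = -3/2 - (1/4)cos x - (7/2)sin x
E_alpha E_pi f = -3/2 - (109/34)cos x - (97/68)sin x
E_pi/2 f = -3/2 + (7/2)cos x - (1/4)sin x
(D^2 + E_alpha E_pi + E_pi/2) f = -3 + (3/68)cos x - (88/17)sin x


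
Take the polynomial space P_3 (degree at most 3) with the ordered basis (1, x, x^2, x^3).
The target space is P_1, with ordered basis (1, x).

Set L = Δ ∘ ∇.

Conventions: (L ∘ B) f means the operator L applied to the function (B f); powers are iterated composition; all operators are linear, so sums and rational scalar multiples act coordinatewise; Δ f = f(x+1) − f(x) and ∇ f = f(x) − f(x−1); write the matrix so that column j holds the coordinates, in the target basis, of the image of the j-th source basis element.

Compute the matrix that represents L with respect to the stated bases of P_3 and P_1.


image of 1: 0
image of x: 0
image of x^2: 2
image of x^3: 6x
each image's coordinates form column j of the matrix

the matrix is [[0, 0, 2, 0]; [0, 0, 0, 6]] (rows listed top to bottom)


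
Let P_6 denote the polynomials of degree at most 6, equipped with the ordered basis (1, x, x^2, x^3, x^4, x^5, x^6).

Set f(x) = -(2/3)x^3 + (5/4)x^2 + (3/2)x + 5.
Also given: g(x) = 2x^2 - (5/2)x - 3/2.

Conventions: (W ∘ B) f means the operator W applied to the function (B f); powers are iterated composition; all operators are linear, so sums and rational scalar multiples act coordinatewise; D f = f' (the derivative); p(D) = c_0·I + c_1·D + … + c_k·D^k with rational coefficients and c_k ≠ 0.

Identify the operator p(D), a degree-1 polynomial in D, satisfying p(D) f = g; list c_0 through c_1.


c_0 = 0, c_1 = -1

D^0 f = -(2/3)x^3 + (5/4)x^2 + (3/2)x + 5
D^1 f = -2x^2 + (5/2)x + 3/2
matching coefficients of g against c_0 f + c_1 Df + … from the top degree down determines the c_i
solution: c_0 = 0, c_1 = -1


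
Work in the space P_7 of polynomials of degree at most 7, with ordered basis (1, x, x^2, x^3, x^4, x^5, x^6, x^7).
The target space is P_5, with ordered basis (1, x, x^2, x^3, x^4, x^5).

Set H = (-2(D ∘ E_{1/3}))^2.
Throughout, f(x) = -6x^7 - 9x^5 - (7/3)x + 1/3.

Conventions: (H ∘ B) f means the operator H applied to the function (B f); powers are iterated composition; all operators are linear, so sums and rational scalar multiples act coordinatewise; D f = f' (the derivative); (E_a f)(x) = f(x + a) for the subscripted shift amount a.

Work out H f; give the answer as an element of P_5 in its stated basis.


E_{1/3} f = -6x^7 - 14x^6 - 23x^5 - (205/9)x^4 - (340/27)x^3 - (104/27)x^2 - (716/243)x - 353/729
D E_{1/3} f = -42x^6 - 84x^5 - 115x^4 - (820/9)x^3 - (340/9)x^2 - (208/27)x - 716/243
(-2(D ∘ E_{1/3})) f = 84x^6 + 168x^5 + 230x^4 + (1640/9)x^3 + (680/9)x^2 + (416/27)x + 1432/243
E_{1/3} (-2(D ∘ E_{1/3})) f = 84x^6 + 336x^5 + 650x^4 + (6640/9)x^3 + (4400/9)x^2 + (4672/27)x + 7246/243
D E_{1/3} (-2(D ∘ E_{1/3})) f = 504x^5 + 1680x^4 + 2600x^3 + (6640/3)x^2 + (8800/9)x + 4672/27
(-2(D ∘ E_{1/3})) (-2(D ∘ E_{1/3})) f = -1008x^5 - 3360x^4 - 5200x^3 - (13280/3)x^2 - (17600/9)x - 9344/27

g(x) = -1008x^5 - 3360x^4 - 5200x^3 - (13280/3)x^2 - (17600/9)x - 9344/27


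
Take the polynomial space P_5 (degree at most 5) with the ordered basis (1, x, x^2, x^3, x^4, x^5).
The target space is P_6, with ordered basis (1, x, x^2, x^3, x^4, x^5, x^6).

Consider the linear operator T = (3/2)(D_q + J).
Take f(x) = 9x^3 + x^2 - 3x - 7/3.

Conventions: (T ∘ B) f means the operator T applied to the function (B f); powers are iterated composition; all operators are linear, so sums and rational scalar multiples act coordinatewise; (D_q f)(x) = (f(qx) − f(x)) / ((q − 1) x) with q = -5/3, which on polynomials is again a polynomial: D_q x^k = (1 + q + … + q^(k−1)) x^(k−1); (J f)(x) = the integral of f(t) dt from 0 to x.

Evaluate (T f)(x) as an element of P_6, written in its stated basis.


D_q f = 19x^2 - (2/3)x - 3
J f = (9/4)x^4 + (1/3)x^3 - (3/2)x^2 - (7/3)x
(D_q + J) f = (9/4)x^4 + (1/3)x^3 + (35/2)x^2 - 3x - 3
((3/2)(D_q + J)) f = (27/8)x^4 + (1/2)x^3 + (105/4)x^2 - (9/2)x - 9/2

the result is g(x) = (27/8)x^4 + (1/2)x^3 + (105/4)x^2 - (9/2)x - 9/2


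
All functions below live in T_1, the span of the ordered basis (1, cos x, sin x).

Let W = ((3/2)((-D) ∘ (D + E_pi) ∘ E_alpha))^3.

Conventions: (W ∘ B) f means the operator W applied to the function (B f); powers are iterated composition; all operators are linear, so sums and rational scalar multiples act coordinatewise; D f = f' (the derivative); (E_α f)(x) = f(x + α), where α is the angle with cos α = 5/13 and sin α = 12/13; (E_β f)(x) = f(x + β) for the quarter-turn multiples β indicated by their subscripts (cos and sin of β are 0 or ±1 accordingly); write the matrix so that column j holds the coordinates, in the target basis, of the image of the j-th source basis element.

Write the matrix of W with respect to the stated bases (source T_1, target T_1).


the matrix is [[0, 0, 0]; [0, 77301/8788, -32589/8788]; [0, 32589/8788, 77301/8788]] (rows listed top to bottom)

image of 1: 0
image of cos x: (77301/8788)cos x + (32589/8788)sin x
image of sin x: -(32589/8788)cos x + (77301/8788)sin x
each image's coordinates form column j of the matrix


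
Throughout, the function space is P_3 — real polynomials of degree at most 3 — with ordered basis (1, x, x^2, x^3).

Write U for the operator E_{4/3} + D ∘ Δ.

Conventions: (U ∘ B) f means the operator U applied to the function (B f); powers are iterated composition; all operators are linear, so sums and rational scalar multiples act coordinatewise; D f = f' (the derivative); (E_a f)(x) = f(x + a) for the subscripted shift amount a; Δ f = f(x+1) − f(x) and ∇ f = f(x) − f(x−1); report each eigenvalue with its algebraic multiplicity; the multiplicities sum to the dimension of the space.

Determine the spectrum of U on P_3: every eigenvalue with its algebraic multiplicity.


λ = 1 (multiplicity 4)

image of 1: 1
image of x: x + 4/3
image of x^2: x^2 + (8/3)x + 34/9
image of x^3: x^3 + 4x^2 + (34/3)x + 145/27
the matrix is upper triangular; its diagonal is (1, 1, 1, 1)
for a triangular matrix the eigenvalues are the diagonal entries, with algebraic multiplicity their repetition count


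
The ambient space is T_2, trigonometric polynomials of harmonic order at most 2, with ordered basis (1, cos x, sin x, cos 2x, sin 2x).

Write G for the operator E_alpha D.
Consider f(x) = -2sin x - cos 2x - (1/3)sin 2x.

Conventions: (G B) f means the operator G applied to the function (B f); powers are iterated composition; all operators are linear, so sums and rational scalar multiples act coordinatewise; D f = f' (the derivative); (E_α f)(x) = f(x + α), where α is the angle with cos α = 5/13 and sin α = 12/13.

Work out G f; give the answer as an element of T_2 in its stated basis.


the image equals g(x) = -(10/13)cos x + (24/13)sin x + (958/507)cos 2x - (158/169)sin 2x

D f = -2cos x - (2/3)cos 2x + 2sin 2x
E_alpha D f = -(10/13)cos x + (24/13)sin x + (958/507)cos 2x - (158/169)sin 2x


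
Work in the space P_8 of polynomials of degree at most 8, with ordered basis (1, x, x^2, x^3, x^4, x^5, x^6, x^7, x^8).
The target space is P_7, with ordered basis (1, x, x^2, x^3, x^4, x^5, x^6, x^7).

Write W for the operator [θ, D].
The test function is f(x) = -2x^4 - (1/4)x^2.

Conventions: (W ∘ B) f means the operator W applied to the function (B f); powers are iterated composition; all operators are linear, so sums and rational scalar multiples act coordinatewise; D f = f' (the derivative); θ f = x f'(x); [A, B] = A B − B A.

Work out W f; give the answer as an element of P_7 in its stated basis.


D f = -8x^3 - (1/2)x
θ D f = -24x^3 - (1/2)x
θ f = -8x^4 - (1/2)x^2
D θ f = -32x^3 - x
[θ, D] f = 8x^3 + (1/2)x

the result is g(x) = 8x^3 + (1/2)x


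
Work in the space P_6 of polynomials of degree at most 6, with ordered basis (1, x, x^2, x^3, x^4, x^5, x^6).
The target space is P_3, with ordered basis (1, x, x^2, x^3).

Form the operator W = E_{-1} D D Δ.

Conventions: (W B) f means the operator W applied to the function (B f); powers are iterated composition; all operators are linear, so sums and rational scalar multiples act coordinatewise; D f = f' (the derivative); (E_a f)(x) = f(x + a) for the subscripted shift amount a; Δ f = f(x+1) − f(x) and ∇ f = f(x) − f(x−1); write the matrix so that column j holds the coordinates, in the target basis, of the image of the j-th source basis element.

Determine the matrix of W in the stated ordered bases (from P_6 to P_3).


the matrix is [[0, 0, 0, 6, -12, 20, -30]; [0, 0, 0, 0, 24, -60, 120]; [0, 0, 0, 0, 0, 60, -180]; [0, 0, 0, 0, 0, 0, 120]] (rows listed top to bottom)

image of 1: 0
image of x: 0
image of x^2: 0
image of x^3: 6
image of x^4: 24x - 12
image of x^5: 60x^2 - 60x + 20
image of x^6: 120x^3 - 180x^2 + 120x - 30
each image's coordinates form column j of the matrix


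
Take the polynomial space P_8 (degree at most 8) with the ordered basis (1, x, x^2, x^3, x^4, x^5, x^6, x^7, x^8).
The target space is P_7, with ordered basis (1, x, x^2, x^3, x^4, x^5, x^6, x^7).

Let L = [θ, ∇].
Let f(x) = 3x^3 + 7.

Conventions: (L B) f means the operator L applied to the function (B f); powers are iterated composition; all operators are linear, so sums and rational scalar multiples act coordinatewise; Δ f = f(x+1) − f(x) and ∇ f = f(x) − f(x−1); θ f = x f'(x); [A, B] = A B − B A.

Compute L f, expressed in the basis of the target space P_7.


∇ f = 9x^2 - 9x + 3
θ ∇ f = 18x^2 - 9x
θ f = 9x^3
∇ θ f = 27x^2 - 27x + 9
[θ, ∇] f = -9x^2 + 18x - 9

g(x) = -9x^2 + 18x - 9


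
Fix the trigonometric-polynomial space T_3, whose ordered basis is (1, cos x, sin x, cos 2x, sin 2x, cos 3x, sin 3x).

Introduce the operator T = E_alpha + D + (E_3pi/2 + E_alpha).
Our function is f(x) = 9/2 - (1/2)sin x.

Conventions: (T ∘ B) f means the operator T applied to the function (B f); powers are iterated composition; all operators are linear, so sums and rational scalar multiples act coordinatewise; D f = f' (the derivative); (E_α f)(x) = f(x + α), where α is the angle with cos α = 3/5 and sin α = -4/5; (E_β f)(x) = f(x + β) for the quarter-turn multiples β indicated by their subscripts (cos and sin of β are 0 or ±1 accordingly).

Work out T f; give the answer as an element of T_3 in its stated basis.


the image equals g(x) = 27/2 + (4/5)cos x - (3/5)sin x

E_alpha f = 9/2 + (2/5)cos x - (3/10)sin x
D f = -(1/2)cos x
E_3pi/2 f = 9/2 + (1/2)cos x
E_alpha f = 9/2 + (2/5)cos x - (3/10)sin x
(E_3pi/2 + E_alpha) f = 9 + (9/10)cos x - (3/10)sin x
(E_alpha + D + (E_3pi/2 + E_alpha)) f = 27/2 + (4/5)cos x - (3/5)sin x


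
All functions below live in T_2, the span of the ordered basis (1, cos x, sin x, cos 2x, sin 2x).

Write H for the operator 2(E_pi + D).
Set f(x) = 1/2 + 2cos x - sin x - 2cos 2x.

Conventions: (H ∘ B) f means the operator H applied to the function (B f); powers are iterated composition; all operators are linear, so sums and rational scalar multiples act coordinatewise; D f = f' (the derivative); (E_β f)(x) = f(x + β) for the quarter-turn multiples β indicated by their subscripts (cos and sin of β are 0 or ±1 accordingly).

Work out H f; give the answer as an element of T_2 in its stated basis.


E_pi f = 1/2 - 2cos x + sin x - 2cos 2x
D f = -cos x - 2sin x + 4sin 2x
(E_pi + D) f = 1/2 - 3cos x - sin x - 2cos 2x + 4sin 2x
(2(E_pi + D)) f = 1 - 6cos x - 2sin x - 4cos 2x + 8sin 2x

the image equals g(x) = 1 - 6cos x - 2sin x - 4cos 2x + 8sin 2x


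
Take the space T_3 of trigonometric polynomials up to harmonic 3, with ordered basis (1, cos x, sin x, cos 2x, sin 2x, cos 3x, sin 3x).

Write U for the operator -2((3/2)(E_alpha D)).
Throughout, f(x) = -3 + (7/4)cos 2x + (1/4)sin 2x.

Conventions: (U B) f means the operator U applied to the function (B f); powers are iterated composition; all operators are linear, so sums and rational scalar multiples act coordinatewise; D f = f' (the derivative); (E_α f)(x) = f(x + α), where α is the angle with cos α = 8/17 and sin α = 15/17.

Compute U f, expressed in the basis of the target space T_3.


the result is g(x) = (5523/578)cos 2x - (2661/578)sin 2x

D f = (1/2)cos 2x - (7/2)sin 2x
E_alpha D f = -(1841/578)cos 2x + (887/578)sin 2x
((3/2)(E_alpha D)) f = -(5523/1156)cos 2x + (2661/1156)sin 2x
(-2((3/2)(E_alpha D))) f = (5523/578)cos 2x - (2661/578)sin 2x


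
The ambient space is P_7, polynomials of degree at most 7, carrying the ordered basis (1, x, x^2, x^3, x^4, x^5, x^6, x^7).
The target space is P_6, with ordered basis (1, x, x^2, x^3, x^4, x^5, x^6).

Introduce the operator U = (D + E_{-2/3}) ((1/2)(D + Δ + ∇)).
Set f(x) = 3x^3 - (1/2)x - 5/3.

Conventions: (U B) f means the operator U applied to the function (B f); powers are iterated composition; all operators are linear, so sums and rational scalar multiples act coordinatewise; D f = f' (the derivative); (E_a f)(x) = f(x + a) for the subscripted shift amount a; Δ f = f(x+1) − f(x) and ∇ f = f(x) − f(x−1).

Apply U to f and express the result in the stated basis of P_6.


D f = 9x^2 - 1/2
Δ f = 9x^2 + 9x + 5/2
∇ f = 9x^2 - 9x + 5/2
(D + Δ + ∇) f = 27x^2 + 9/2
((1/2)(D + Δ + ∇)) f = (27/2)x^2 + 9/4
D ((1/2)(D + Δ + ∇)) f = 27x
E_{-2/3} ((1/2)(D + Δ + ∇)) f = (27/2)x^2 - 18x + 33/4
(D + E_{-2/3}) ((1/2)(D + Δ + ∇)) f = (27/2)x^2 + 9x + 33/4

the image equals g(x) = (27/2)x^2 + 9x + 33/4


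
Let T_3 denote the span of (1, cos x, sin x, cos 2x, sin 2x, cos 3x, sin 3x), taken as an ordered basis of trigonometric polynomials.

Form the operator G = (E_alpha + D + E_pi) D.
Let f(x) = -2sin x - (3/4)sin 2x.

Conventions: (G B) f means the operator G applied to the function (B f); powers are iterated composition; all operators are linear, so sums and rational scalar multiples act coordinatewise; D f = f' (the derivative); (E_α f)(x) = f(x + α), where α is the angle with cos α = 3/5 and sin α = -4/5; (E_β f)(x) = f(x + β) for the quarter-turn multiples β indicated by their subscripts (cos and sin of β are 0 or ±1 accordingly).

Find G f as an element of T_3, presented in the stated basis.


D f = -2cos x - (3/2)cos 2x
E_alpha D f = -(6/5)cos x - (8/5)sin x + (21/50)cos 2x - (36/25)sin 2x
D D f = 2sin x + 3sin 2x
E_pi D f = 2cos x - (3/2)cos 2x
(E_alpha + D + E_pi) D f = (4/5)cos x + (2/5)sin x - (27/25)cos 2x + (39/25)sin 2x

g(x) = (4/5)cos x + (2/5)sin x - (27/25)cos 2x + (39/25)sin 2x


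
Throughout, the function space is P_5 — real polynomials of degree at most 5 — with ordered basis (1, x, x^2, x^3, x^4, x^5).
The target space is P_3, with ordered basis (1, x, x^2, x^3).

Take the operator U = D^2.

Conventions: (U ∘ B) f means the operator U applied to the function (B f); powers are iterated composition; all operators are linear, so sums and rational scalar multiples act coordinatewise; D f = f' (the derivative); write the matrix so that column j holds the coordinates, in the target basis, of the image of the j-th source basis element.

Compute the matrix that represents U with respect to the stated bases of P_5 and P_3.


image of 1: 0
image of x: 0
image of x^2: 2
image of x^3: 6x
image of x^4: 12x^2
image of x^5: 20x^3
each image's coordinates form column j of the matrix

the matrix is [[0, 0, 2, 0, 0, 0]; [0, 0, 0, 6, 0, 0]; [0, 0, 0, 0, 12, 0]; [0, 0, 0, 0, 0, 20]] (rows listed top to bottom)


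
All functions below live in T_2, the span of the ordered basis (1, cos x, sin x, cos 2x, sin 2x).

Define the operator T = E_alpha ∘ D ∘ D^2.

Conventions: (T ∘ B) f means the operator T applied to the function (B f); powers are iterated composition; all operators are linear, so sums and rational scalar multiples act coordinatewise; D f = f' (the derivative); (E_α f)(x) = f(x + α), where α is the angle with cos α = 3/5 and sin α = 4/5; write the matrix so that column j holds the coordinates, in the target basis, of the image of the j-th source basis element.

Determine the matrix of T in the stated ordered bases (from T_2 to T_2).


the matrix is [[0, 0, 0, 0, 0]; [0, 4/5, -3/5, 0, 0]; [0, 3/5, 4/5, 0, 0]; [0, 0, 0, 192/25, 56/25]; [0, 0, 0, -56/25, 192/25]] (rows listed top to bottom)

image of 1: 0
image of cos x: (4/5)cos x + (3/5)sin x
image of sin x: -(3/5)cos x + (4/5)sin x
image of cos 2x: (192/25)cos 2x - (56/25)sin 2x
image of sin 2x: (56/25)cos 2x + (192/25)sin 2x
each image's coordinates form column j of the matrix


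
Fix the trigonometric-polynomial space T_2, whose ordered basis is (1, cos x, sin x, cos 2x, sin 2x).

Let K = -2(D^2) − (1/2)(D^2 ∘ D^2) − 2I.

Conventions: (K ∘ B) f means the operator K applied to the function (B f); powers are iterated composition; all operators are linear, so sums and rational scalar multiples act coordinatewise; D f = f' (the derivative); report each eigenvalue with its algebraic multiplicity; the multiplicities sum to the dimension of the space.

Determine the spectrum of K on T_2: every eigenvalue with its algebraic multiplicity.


image of 1: -2
image of cos x: -(1/2)cos x
image of sin x: -(1/2)sin x
image of cos 2x: -2cos 2x
image of sin 2x: -2sin 2x
the matrix is diagonal; its diagonal is (-2, -1/2, -1/2, -2, -2)
for a triangular matrix the eigenvalues are the diagonal entries, with algebraic multiplicity their repetition count

λ = -2 (multiplicity 3), λ = -1/2 (multiplicity 2)


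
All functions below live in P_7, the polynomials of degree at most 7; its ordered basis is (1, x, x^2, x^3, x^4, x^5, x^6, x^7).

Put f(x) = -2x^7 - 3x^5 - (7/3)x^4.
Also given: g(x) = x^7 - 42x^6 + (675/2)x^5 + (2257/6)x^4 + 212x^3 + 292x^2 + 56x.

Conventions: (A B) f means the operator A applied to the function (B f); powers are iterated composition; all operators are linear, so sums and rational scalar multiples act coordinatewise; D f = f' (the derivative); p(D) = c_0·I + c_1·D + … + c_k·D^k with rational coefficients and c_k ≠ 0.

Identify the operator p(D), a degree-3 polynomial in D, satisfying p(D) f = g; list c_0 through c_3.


p(D) = -(1/2)·I + 3·D − 4·D^2 − D^3, i.e. c_0 = -1/2, c_1 = 3, c_2 = -4, c_3 = -1

D^0 f = -2x^7 - 3x^5 - (7/3)x^4
D^1 f = -14x^6 - 15x^4 - (28/3)x^3
D^2 f = -84x^5 - 60x^3 - 28x^2
D^3 f = -420x^4 - 180x^2 - 56x
matching coefficients of g against c_0 f + c_1 Df + … from the top degree down determines the c_i
solution: c_0 = -1/2, c_1 = 3, c_2 = -4, c_3 = -1


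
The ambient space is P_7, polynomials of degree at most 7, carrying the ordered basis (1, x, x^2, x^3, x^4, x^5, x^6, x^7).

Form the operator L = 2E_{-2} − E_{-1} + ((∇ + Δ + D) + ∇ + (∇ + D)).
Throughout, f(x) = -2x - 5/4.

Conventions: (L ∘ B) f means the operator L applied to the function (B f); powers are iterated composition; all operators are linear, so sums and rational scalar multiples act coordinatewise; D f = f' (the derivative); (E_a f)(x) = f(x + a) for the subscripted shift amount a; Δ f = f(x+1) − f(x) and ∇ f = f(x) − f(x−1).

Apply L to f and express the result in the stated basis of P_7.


the image equals g(x) = -2x - 29/4

E_{-2} f = -2x + 11/4
(2E_{-2}) f = -4x + 11/2
E_{-1} f = -2x + 3/4
(-E_{-1}) f = 2x - 3/4
∇ f = -2
Δ f = -2
D f = -2
(∇ + Δ + D) f = -6
∇ f = -2
∇ f = -2
D f = -2
(∇ + D) f = -4
((∇ + Δ + D) + ∇ + (∇ + D)) f = -12
(2E_{-2} − E_{-1} + ((∇ + Δ + D) + ∇ + (∇ + D))) f = -2x - 29/4


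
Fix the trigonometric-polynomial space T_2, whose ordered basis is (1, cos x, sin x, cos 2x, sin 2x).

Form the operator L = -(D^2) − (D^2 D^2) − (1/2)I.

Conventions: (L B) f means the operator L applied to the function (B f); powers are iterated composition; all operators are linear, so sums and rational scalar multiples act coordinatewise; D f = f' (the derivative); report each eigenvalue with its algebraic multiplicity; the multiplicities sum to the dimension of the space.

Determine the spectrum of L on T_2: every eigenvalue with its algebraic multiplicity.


image of 1: -1/2
image of cos x: -(1/2)cos x
image of sin x: -(1/2)sin x
image of cos 2x: -(25/2)cos 2x
image of sin 2x: -(25/2)sin 2x
the matrix is diagonal; its diagonal is (-1/2, -1/2, -1/2, -25/2, -25/2)
for a triangular matrix the eigenvalues are the diagonal entries, with algebraic multiplicity their repetition count

λ = -25/2 (multiplicity 2), λ = -1/2 (multiplicity 3)


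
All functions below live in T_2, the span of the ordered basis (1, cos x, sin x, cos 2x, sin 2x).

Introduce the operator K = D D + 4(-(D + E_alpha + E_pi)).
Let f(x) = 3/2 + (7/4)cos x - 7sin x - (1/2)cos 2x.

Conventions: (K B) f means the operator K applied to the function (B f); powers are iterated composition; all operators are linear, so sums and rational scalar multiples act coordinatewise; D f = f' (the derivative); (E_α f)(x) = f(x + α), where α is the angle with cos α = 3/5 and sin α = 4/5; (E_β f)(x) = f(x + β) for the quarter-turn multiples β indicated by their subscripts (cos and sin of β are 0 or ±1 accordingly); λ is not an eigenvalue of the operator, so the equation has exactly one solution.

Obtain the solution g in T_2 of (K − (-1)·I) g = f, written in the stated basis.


g(x) = -3/14 - (7/8)cos x - (7/16)sin x + (147/8738)cos 2x + (148/4369)sin 2x

write g with unknown coordinates in the stated basis and equate coefficients in (K − (-1)·I) g = f
solving from the highest basis element down gives g = -3/14 - (7/8)cos x - (7/16)sin x + (147/8738)cos 2x + (148/4369)sin 2x
check: K g = 12/7 + (21/8)cos x - (105/16)sin x - (2258/4369)cos 2x - (148/4369)sin 2x
so K g − (-1)·g = 3/2 + (7/4)cos x - 7sin x - (1/2)cos 2x = f ✓


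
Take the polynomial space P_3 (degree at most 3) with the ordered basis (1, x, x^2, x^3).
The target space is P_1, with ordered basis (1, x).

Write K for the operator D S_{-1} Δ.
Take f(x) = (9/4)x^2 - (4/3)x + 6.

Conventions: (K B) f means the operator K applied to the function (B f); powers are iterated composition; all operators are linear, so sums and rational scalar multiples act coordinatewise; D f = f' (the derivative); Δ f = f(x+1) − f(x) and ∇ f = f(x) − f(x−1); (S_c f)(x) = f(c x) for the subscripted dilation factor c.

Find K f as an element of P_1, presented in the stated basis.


g(x) = -9/2

Δ f = (9/2)x + 11/12
S_{-1} Δ f = -(9/2)x + 11/12
D S_{-1} Δ f = -9/2


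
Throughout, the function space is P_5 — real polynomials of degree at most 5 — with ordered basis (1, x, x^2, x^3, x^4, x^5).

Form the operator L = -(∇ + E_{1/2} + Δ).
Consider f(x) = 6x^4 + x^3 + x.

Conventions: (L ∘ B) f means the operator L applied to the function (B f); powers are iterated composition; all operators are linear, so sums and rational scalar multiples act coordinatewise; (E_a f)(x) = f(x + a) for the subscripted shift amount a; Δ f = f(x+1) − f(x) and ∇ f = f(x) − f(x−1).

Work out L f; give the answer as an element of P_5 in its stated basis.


∇ f = 24x^3 - 33x^2 + 21x - 4
E_{1/2} f = 6x^4 + 13x^3 + (21/2)x^2 + (19/4)x + 1
Δ f = 24x^3 + 39x^2 + 27x + 8
(∇ + E_{1/2} + Δ) f = 6x^4 + 61x^3 + (33/2)x^2 + (211/4)x + 5
(-(∇ + E_{1/2} + Δ)) f = -6x^4 - 61x^3 - (33/2)x^2 - (211/4)x - 5

the image equals g(x) = -6x^4 - 61x^3 - (33/2)x^2 - (211/4)x - 5


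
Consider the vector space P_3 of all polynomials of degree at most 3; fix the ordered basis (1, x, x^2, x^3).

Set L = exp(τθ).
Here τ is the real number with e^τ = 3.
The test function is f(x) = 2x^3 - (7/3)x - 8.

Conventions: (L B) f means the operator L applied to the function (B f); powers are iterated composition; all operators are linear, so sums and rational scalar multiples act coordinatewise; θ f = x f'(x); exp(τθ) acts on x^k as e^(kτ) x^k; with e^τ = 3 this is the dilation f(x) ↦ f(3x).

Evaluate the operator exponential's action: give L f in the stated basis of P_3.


exp(τθ) x^k = e^(kτ) x^k; with e^τ = 3 this sends x^k to 3^k x^k
x ↦ 3 x
x^3 ↦ 27 x^3
applying this coordinatewise to f: exp(τθ) f = 54x^3 - 7x - 8

the image equals g(x) = 54x^3 - 7x - 8


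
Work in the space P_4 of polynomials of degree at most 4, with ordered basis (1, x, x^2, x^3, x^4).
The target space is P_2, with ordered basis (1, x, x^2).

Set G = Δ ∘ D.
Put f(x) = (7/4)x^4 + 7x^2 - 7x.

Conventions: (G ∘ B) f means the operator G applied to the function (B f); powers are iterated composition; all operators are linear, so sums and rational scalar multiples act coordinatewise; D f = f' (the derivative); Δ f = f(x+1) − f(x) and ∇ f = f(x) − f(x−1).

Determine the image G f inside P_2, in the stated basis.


D f = 7x^3 + 14x - 7
Δ D f = 21x^2 + 21x + 21

g(x) = 21x^2 + 21x + 21


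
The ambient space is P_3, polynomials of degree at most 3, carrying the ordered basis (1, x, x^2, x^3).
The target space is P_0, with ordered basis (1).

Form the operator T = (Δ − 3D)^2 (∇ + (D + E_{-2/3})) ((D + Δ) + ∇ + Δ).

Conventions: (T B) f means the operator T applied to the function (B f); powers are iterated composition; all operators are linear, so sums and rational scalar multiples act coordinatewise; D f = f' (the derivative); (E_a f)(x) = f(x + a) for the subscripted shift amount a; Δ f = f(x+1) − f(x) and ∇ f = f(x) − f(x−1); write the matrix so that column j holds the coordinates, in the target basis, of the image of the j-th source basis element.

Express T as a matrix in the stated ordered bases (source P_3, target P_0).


the matrix is [[0, 0, 0, 96]] (rows listed top to bottom)

image of 1: 0
image of x: 0
image of x^2: 0
image of x^3: 96
each image's coordinates form column j of the matrix


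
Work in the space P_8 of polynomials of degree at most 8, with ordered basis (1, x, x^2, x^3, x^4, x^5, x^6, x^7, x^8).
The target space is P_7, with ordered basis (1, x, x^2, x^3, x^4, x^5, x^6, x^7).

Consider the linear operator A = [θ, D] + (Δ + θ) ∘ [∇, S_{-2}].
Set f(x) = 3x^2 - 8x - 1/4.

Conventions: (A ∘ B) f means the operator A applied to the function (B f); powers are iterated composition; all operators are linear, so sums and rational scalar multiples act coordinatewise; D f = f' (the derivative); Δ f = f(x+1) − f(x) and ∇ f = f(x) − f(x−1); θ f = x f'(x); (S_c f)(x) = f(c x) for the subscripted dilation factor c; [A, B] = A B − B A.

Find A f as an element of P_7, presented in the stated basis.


g(x) = 30x + 44

D f = 6x - 8
θ D f = 6x
θ f = 6x^2 - 8x
D θ f = 12x - 8
[θ, D] f = -6x + 8
S_{-2} f = 12x^2 + 16x - 1/4
∇ S_{-2} f = 24x + 4
∇ f = 6x - 11
S_{-2} ∇ f = -12x - 11
[∇, S_{-2}] f = 36x + 15
Δ [∇, S_{-2}] f = 36
θ [∇, S_{-2}] f = 36x
(Δ + θ) [∇, S_{-2}] f = 36x + 36
([θ, D] + (Δ + θ) ∘ [∇, S_{-2}]) f = 30x + 44


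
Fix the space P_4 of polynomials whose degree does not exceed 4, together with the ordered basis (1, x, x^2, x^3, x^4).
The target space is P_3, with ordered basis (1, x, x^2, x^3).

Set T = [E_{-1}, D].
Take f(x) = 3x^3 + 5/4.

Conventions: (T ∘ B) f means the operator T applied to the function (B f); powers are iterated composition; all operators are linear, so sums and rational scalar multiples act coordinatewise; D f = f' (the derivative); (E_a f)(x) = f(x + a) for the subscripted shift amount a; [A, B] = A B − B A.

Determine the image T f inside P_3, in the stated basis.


the result is g(x) = 0

D f = 9x^2
E_{-1} D f = 9x^2 - 18x + 9
E_{-1} f = 3x^3 - 9x^2 + 9x - 7/4
D E_{-1} f = 9x^2 - 18x + 9
[E_{-1}, D] f = 0


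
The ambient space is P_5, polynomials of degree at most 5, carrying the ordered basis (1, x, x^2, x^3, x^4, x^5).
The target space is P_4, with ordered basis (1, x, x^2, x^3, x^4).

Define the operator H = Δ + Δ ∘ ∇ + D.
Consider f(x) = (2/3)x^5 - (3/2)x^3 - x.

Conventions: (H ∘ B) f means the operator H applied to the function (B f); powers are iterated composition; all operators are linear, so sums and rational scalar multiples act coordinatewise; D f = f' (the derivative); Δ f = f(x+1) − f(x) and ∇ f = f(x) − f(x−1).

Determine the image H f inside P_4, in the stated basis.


g(x) = (20/3)x^4 + 20x^3 - (7/3)x^2 - (7/2)x - 17/6

Δ f = (10/3)x^4 + (20/3)x^3 + (13/6)x^2 - (7/6)x - 11/6
∇ f = (10/3)x^4 - (20/3)x^3 + (13/6)x^2 + (7/6)x - 11/6
Δ ∇ f = (40/3)x^3 - (7/3)x
D f = (10/3)x^4 - (9/2)x^2 - 1
(Δ + Δ ∘ ∇ + D) f = (20/3)x^4 + 20x^3 - (7/3)x^2 - (7/2)x - 17/6


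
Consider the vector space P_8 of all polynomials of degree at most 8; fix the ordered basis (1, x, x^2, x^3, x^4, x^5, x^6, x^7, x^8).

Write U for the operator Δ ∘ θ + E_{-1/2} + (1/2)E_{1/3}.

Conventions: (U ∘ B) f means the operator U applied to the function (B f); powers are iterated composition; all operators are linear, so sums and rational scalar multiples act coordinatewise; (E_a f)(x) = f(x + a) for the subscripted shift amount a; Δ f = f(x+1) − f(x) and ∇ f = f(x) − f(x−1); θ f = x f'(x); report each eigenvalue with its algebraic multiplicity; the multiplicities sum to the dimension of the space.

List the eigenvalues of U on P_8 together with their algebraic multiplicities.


λ = 3/2 (multiplicity 9)

image of 1: 3/2
image of x: (3/2)x + 2/3
image of x^2: (3/2)x^2 + (10/3)x + 83/36
image of x^3: (3/2)x^3 + 8x^2 + (119/12)x + 625/216
image of x^4: (3/2)x^4 + (44/3)x^3 + (155/6)x^2 + (841/54)x + 5273/1296
image of x^5: (3/2)x^5 + (70/3)x^4 + (955/18)x^3 + (5285/108)x^2 + (32845/1296)x + 38653/7776
image of x^6: (3/2)x^6 + 34x^5 + (1135/12)x^4 + (6365/54)x^3 + (39325/432)x^2 + (46429/1296)x + 280697/46656
image of x^7: (3/2)x^7 + (140/3)x^6 + (1841/12)x^5 + (52115/216)x^4 + (320635/1296)x^3 + (379435/2592)x^2 + (2291471/46656)x + 1957429/279936
image of x^8: (3/2)x^8 + (184/3)x^7 + (2093/9)x^6 + (11935/27)x^5 + (365995/648)x^4 + (433867/972)x^3 + (2618063/11664)x^2 + (2237365/34992)x + 13443617/1679616
the matrix is upper triangular; its diagonal is (3/2, 3/2, 3/2, 3/2, 3/2, 3/2, 3/2, 3/2, 3/2)
for a triangular matrix the eigenvalues are the diagonal entries, with algebraic multiplicity their repetition count


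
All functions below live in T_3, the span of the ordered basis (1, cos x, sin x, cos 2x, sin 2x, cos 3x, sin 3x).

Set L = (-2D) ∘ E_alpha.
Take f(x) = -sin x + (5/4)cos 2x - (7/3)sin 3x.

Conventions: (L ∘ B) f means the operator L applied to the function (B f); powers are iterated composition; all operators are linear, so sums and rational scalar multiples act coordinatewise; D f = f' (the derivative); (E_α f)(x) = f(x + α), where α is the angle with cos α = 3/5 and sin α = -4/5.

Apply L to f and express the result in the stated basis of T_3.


the result is g(x) = (6/5)cos x + (8/5)sin x - (24/5)cos 2x - (7/5)sin 2x - (1638/125)cos 3x + (616/125)sin 3x

E_alpha f = (4/5)cos x - (3/5)sin x - (7/20)cos 2x + (6/5)sin 2x + (308/375)cos 3x + (273/125)sin 3x
D E_alpha f = -(3/5)cos x - (4/5)sin x + (12/5)cos 2x + (7/10)sin 2x + (819/125)cos 3x - (308/125)sin 3x
(-2D) E_alpha f = (6/5)cos x + (8/5)sin x - (24/5)cos 2x - (7/5)sin 2x - (1638/125)cos 3x + (616/125)sin 3x


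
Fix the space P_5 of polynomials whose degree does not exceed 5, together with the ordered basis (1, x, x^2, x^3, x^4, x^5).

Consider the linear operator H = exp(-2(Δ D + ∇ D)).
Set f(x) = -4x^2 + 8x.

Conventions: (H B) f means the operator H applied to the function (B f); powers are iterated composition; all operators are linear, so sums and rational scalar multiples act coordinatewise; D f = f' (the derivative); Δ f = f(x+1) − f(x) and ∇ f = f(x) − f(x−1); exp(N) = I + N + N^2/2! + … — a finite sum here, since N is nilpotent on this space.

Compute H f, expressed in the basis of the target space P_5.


order-1 term: 32
the series for exp(-2(Δ D + ∇ D)) f terminates at order 1
exp(-2(Δ D + ∇ D)) f = -4x^2 + 8x + 32

the image equals g(x) = -4x^2 + 8x + 32


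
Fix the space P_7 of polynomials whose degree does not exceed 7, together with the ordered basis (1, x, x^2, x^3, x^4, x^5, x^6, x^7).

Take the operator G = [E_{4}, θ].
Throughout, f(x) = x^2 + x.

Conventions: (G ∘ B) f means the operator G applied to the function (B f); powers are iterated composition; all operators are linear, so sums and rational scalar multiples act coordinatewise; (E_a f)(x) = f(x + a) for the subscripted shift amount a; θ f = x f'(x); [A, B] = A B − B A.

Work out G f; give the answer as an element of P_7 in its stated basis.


θ f = 2x^2 + x
E_{4} θ f = 2x^2 + 17x + 36
E_{4} f = x^2 + 9x + 20
θ E_{4} f = 2x^2 + 9x
[E_{4}, θ] f = 8x + 36

the image equals g(x) = 8x + 36
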